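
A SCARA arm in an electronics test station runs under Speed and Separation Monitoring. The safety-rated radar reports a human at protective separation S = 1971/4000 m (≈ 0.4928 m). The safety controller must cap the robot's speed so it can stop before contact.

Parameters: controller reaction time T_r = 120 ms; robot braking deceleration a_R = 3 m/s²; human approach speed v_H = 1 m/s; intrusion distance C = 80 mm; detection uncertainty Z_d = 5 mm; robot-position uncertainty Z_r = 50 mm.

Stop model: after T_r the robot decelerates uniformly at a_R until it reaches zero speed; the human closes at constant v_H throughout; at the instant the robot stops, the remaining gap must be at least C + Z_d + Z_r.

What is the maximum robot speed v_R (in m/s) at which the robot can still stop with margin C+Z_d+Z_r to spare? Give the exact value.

quadratic (1/6)·v² + (34/75)·v + (-951/4000) = 0
  disc = (34/75)² − 4·(1/6)·(-951/4000) = 32761/90000 ; √disc = 181/300
  v_R = (−(34/75) + 181/300) / (2·(1/6)) = 9/20 m/s
check:
stop time T_s = (9/20)/3 = 0.1500 s
reaction-phase robot travel = 0.4500·0.1200 = 0.0540 m
robot under decel: 0.4500²/(2·3.0000) = 0.0338 m
human closes 1.0000·0.2700 = 0.2700 m
C+Z_d+Z_r = 0.0800+0.0050+0.0500 = 0.1350 m
sum ≈ 0.0540+0.0338+0.2700+0.1350 ≈ 0.4928 m = S ✓

v_R_max = 9/20 m/s = 0.4500 m/s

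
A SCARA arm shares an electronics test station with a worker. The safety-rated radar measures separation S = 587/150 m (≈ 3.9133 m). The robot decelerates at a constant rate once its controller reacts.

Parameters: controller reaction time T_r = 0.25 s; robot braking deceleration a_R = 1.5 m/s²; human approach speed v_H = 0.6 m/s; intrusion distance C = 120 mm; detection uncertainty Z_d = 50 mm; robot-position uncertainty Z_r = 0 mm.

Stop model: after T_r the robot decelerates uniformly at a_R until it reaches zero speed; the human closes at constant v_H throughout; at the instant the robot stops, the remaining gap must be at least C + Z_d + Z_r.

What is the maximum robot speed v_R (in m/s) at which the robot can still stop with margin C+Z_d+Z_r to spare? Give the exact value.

v_R_max = 49/20 m/s = 2.4500 m/s

collect terms ⇒ (1/3)·v_R² + (13/20)·v_R + (-539/150) = 0
  disc = (13/20)² − 4·(1/3)·(-539/150) = 18769/3600 ; √disc = 137/60
  v_R = (−(13/20) + 137/60) / (2·(1/3)) = 49/20 m/s
check:
braking lasts T_s = (49/20)/(3/2) = 1.6333 s
robot covers v_R·T_r = 2.4500·0.2500 = 0.6125 m before braking
braking distance = 2.4500²/(2·1.5000) = 2.0008 m
human closes 0.6000·1.8833 = 1.1300 m
margins: 0.1200+0.0500+0.0000 = 0.1700 m
sum ≈ 0.6125+2.0008+1.1300+0.1700 ≈ 3.9133 m = S ✓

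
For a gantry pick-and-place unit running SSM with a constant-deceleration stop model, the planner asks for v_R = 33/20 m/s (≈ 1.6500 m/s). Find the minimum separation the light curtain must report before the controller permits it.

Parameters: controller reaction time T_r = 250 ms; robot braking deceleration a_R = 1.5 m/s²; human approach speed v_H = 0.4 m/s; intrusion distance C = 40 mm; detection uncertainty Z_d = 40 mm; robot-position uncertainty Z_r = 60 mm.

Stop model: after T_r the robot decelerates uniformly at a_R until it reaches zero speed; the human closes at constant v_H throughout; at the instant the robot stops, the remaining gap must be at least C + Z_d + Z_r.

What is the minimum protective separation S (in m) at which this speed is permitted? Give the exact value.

S_min = 2 m = 2.0000 m

braking lasts T_s = (33/20)/(3/2) = 1.1000 s
robot in T_r: 1.6500·0.2500 = 0.4125 m
robot covers 1.6500·1.1000 − ½·1.5000·1.1000² = 0.9075 m while stopping
person approaches 0.4000·(0.2500+1.1000) = 0.5400 m
margins: 0.0400+0.0400+0.0600 = 0.1400 m
S_min ≈ 0.4125+0.9075+0.5400+0.1400  ⇒  S_min = 2 m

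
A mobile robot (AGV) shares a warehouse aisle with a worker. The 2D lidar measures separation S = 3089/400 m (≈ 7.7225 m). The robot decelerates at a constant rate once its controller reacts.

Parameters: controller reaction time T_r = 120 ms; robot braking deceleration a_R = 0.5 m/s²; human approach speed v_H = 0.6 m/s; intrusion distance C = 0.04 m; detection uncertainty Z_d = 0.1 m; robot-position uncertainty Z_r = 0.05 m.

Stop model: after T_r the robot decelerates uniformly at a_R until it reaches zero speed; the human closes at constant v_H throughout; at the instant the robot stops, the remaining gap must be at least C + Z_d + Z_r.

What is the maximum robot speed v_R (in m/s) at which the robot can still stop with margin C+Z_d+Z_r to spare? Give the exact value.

v_R_max = 43/20 m/s = 2.1500 m/s

quadratic (1)·v² + (33/25)·v + (-14921/2000) = 0
  disc = (33/25)² − 4·(1)·(-14921/2000) = 78961/2500 ; √disc = 281/50
  v_R = (−(33/25) + 281/50) / (2·(1)) = 43/20 m/s
check:
braking lasts T_s = (43/20)/(1/2) = 4.3000 s
robot in T_r: 2.1500·0.1200 = 0.2580 m
robot covers 2.1500·4.3000 − ½·0.5000·4.3000² = 4.6225 m while stopping
human over T_r+T_s: 0.6000·(0.1200+4.3000) = 2.6520 m
margins: 0.0400+0.1000+0.0500 = 0.1900 m
sum ≈ 0.2580+4.6225+2.6520+0.1900 ≈ 7.7225 m = S ✓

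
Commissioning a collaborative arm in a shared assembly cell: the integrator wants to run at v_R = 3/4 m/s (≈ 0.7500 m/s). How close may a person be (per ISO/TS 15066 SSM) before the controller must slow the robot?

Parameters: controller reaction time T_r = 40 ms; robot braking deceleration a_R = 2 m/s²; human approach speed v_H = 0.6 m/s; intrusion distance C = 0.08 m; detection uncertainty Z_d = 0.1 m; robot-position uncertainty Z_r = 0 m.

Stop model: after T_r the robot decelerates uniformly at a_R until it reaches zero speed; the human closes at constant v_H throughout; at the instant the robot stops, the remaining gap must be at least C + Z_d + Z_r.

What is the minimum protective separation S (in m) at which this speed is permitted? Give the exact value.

S_min = 4797/8000 m = 0.5996 m

braking lasts T_s = (3/4)/2 = 0.3750 s
robot covers v_R·T_r = 0.7500·0.0400 = 0.0300 m before braking
robot covers 0.7500·0.3750 − ½·2.0000·0.3750² = 0.1406 m while stopping
human closes 0.6000·0.4150 = 0.2490 m
margins: 0.0800+0.1000+0.0000 = 0.1800 m
S_min ≈ 0.0300+0.1406+0.2490+0.1800  ⇒  S_min = 4797/8000 m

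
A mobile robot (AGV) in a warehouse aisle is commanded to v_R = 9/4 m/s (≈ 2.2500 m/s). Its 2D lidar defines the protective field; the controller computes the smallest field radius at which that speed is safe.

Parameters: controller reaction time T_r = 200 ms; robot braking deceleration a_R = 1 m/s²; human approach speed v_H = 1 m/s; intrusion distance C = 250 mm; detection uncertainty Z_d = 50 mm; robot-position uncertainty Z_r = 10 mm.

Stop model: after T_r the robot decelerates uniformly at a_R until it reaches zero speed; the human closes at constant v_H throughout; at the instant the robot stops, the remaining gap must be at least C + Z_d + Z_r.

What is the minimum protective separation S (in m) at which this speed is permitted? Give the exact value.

S_min = 4593/800 m = 5.7412 m

T_s = v_R/a_R = (9/4)/1 = 2.2500 s
reaction-phase robot travel = 2.2500·0.2000 = 0.4500 m
braking distance = 2.2500²/(2·1.0000) = 2.5312 m
human closes 1.0000·2.4500 = 2.4500 m
margins: 0.2500+0.0500+0.0100 = 0.3100 m
S_min ≈ 0.4500+2.5312+2.4500+0.3100  ⇒  S_min = 4593/800 m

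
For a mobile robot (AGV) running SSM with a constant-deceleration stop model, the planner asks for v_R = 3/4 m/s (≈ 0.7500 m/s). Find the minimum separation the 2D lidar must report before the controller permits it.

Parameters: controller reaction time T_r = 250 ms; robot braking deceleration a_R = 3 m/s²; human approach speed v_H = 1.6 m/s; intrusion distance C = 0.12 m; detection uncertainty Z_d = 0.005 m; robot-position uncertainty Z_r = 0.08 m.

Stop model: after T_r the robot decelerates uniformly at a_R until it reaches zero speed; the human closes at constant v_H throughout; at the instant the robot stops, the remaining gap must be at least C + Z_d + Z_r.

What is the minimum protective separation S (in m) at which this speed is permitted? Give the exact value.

T_s = v_R/a_R = (3/4)/3 = 0.2500 s
robot covers v_R·T_r = 0.7500·0.2500 = 0.1875 m before braking
robot covers 0.7500·0.2500 − ½·3.0000·0.2500² = 0.0938 m while stopping
human closes 1.6000·0.5000 = 0.8000 m
margins: 0.1200+0.0050+0.0800 = 0.2050 m
S_min ≈ 0.1875+0.0938+0.8000+0.2050  ⇒  S_min = 1029/800 m

S_min = 1029/800 m = 1.2862 m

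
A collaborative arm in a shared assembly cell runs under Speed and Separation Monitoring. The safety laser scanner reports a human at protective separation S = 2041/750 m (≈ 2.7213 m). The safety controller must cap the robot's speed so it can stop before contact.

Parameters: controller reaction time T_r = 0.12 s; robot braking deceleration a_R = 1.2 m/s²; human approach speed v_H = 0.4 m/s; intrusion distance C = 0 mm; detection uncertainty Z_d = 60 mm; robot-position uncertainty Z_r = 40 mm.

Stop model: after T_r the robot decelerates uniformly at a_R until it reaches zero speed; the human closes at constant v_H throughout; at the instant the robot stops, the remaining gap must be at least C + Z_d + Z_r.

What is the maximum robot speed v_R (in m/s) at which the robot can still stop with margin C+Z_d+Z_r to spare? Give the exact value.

quadratic (5/12)·v² + (34/75)·v + (-193/75) = 0
  disc = (34/75)² − 4·(5/12)·(-193/75) = 2809/625 ; √disc = 53/25
  v_R = (−(34/75) + 53/25) / (2·(5/12)) = 2 m/s
check:
T_s = v_R/a_R = 2/(6/5) = 1.6667 s
reaction-phase robot travel = 2.0000·0.1200 = 0.2400 m
braking distance = 2.0000²/(2·1.2000) = 1.6667 m
human over T_r+T_s: 0.4000·(0.1200+1.6667) = 0.7147 m
margins: 0.0000+0.0600+0.0400 = 0.1000 m
sum ≈ 0.2400+1.6667+0.7147+0.1000 ≈ 2.7213 m = S ✓

v_R_max = 2 m/s = 2.0000 m/s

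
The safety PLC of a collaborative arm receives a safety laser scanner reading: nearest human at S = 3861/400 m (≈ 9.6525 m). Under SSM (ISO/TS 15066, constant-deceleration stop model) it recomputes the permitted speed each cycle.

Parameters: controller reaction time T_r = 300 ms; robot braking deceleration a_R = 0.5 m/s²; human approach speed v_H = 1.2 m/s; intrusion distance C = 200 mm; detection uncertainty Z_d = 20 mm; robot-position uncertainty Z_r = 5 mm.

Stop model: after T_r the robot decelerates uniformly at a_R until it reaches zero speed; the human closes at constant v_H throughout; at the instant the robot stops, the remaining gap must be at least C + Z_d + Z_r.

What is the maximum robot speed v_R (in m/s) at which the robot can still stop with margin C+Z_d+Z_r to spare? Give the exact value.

v_R_max = 39/20 m/s = 1.9500 m/s

at the boundary: (1)·v² + (27/10)·v + (-3627/400) = 0
  disc = (27/10)² − 4·(1)·(-3627/400) = 1089/25 ; √disc = 33/5
  v_R = (−(27/10) + 33/5) / (2·(1)) = 39/20 m/s
check:
stop time T_s = (39/20)/(1/2) = 3.9000 s
robot in T_r: 1.9500·0.3000 = 0.5850 m
robot under decel: 1.9500²/(2·0.5000) = 3.8025 m
human closes 1.2000·4.2000 = 5.0400 m
margins: 0.2000+0.0200+0.0050 = 0.2250 m
sum ≈ 0.5850+3.8025+5.0400+0.2250 ≈ 9.6525 m = S ✓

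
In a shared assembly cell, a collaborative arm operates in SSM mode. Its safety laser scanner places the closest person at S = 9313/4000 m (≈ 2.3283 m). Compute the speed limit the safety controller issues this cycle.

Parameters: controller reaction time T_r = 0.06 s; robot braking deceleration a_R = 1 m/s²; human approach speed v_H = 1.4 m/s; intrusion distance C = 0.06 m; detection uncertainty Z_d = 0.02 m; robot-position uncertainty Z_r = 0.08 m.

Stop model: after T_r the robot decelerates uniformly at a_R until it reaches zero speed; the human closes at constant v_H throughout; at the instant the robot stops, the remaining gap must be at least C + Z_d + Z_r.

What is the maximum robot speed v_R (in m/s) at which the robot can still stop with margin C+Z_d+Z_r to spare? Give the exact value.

at the boundary: (1/2)·v² + (73/50)·v + (-8337/4000) = 0
  disc = (73/50)² − 4·(1/2)·(-8337/4000) = 63001/10000 ; √disc = 251/100
  v_R = (−(73/50) + 251/100) / (2·(1/2)) = 21/20 m/s
check:
stop time T_s = (21/20)/1 = 1.0500 s
robot in T_r: 1.0500·0.0600 = 0.0630 m
robot under decel: 1.0500²/(2·1.0000) = 0.5513 m
human over T_r+T_s: 1.4000·(0.0600+1.0500) = 1.5540 m
margins: 0.0600+0.0200+0.0800 = 0.1600 m
sum ≈ 0.0630+0.5513+1.5540+0.1600 ≈ 2.3283 m = S ✓

v_R_max = 21/20 m/s = 1.0500 m/s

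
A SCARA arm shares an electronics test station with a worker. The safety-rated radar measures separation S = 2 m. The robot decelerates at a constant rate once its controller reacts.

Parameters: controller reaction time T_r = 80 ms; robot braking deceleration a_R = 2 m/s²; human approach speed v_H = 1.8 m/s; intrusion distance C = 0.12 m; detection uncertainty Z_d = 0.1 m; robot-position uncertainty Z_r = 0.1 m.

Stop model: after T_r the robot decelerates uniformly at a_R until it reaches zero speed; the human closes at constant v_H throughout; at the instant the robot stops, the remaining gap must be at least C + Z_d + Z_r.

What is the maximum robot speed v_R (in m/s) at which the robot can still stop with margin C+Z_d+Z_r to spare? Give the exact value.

collect terms ⇒ (1/4)·v_R² + (49/50)·v_R + (-192/125) = 0
  disc = (49/50)² − 4·(1/4)·(-192/125) = 6241/2500 ; √disc = 79/50
  v_R = (−(49/50) + 79/50) / (2·(1/4)) = 6/5 m/s
check:
stop time T_s = (6/5)/2 = 0.6000 s
robot covers v_R·T_r = 1.2000·0.0800 = 0.0960 m before braking
braking distance = 1.2000²/(2·2.0000) = 0.3600 m
human closes 1.8000·0.6800 = 1.2240 m
C+Z_d+Z_r = 0.1200+0.1000+0.1000 = 0.3200 m
sum ≈ 0.0960+0.3600+1.2240+0.3200 ≈ 2.0000 m = S ✓

v_R_max = 6/5 m/s = 1.2000 m/s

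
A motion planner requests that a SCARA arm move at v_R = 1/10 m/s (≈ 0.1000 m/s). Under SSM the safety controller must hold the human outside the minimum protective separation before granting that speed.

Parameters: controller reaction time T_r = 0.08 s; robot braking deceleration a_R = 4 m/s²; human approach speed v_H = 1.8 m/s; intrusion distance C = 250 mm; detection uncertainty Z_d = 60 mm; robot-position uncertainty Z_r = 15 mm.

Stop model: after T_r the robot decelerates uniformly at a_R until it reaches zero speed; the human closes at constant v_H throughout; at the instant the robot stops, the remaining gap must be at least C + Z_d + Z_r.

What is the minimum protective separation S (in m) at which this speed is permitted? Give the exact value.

S_min = 2093/4000 m = 0.5232 m

stop time T_s = (1/10)/4 = 0.0250 s
robot covers v_R·T_r = 0.1000·0.0800 = 0.0080 m before braking
robot under decel: 0.1000²/(2·4.0000) = 0.0013 m
person approaches 1.8000·(0.0800+0.0250) = 0.1890 m
margins: 0.2500+0.0600+0.0150 = 0.3250 m
S_min ≈ 0.0080+0.0013+0.1890+0.3250  ⇒  S_min = 2093/4000 m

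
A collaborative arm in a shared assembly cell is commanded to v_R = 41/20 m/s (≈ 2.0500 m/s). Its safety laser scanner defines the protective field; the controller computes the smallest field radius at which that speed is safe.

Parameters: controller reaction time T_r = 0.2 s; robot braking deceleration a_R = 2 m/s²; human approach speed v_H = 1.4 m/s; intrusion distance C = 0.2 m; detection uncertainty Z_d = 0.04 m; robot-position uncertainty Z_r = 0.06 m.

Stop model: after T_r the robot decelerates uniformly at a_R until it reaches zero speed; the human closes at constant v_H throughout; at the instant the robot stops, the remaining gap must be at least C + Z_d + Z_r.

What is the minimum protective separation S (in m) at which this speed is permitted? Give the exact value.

S_min = 5561/1600 m = 3.4756 m

stop time T_s = (41/20)/2 = 1.0250 s
reaction-phase robot travel = 2.0500·0.2000 = 0.4100 m
robot covers 2.0500·1.0250 − ½·2.0000·1.0250² = 1.0506 m while stopping
person approaches 1.4000·(0.2000+1.0250) = 1.7150 m
C+Z_d+Z_r = 0.2000+0.0400+0.0600 = 0.3000 m
S_min ≈ 0.4100+1.0506+1.7150+0.3000  ⇒  S_min = 5561/1600 m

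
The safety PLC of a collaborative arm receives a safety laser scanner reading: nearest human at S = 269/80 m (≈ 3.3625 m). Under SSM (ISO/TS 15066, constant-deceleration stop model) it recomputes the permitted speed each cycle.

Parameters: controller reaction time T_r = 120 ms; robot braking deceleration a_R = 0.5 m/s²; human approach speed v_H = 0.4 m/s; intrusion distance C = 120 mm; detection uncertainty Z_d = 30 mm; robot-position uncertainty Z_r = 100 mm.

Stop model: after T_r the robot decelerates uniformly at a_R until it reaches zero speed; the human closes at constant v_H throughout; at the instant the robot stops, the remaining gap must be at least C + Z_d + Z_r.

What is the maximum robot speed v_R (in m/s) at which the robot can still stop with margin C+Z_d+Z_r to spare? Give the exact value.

v_R_max = 27/20 m/s = 1.3500 m/s

quadratic (1)·v² + (23/25)·v + (-6129/2000) = 0
  disc = (23/25)² − 4·(1)·(-6129/2000) = 32761/2500 ; √disc = 181/50
  v_R = (−(23/25) + 181/50) / (2·(1)) = 27/20 m/s
check:
braking lasts T_s = (27/20)/(1/2) = 2.7000 s
robot in T_r: 1.3500·0.1200 = 0.1620 m
robot covers 1.3500·2.7000 − ½·0.5000·2.7000² = 1.8225 m while stopping
human over T_r+T_s: 0.4000·(0.1200+2.7000) = 1.1280 m
margins: 0.1200+0.0300+0.1000 = 0.2500 m
sum ≈ 0.1620+1.8225+1.1280+0.2500 ≈ 3.3625 m = S ✓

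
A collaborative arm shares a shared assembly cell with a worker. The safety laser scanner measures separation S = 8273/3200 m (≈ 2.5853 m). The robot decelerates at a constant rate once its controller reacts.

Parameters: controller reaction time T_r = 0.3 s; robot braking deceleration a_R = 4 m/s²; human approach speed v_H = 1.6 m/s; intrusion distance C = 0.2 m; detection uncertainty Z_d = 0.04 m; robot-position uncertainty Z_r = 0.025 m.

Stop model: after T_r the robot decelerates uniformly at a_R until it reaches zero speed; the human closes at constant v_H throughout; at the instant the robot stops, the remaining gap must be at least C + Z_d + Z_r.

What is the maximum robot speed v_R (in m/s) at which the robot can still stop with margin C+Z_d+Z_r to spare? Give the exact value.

quadratic (1/8)·v² + (7/10)·v + (-5889/3200) = 0
  disc = (7/10)² − 4·(1/8)·(-5889/3200) = 361/256 ; √disc = 19/16
  v_R = (−(7/10) + 19/16) / (2·(1/8)) = 39/20 m/s
check:
T_s = v_R/a_R = (39/20)/4 = 0.4875 s
robot covers v_R·T_r = 1.9500·0.3000 = 0.5850 m before braking
robot under decel: 1.9500²/(2·4.0000) = 0.4753 m
human closes 1.6000·0.7875 = 1.2600 m
margins: 0.2000+0.0400+0.0250 = 0.2650 m
sum ≈ 0.5850+0.4753+1.2600+0.2650 ≈ 2.5853 m = S ✓

v_R_max = 39/20 m/s = 1.9500 m/s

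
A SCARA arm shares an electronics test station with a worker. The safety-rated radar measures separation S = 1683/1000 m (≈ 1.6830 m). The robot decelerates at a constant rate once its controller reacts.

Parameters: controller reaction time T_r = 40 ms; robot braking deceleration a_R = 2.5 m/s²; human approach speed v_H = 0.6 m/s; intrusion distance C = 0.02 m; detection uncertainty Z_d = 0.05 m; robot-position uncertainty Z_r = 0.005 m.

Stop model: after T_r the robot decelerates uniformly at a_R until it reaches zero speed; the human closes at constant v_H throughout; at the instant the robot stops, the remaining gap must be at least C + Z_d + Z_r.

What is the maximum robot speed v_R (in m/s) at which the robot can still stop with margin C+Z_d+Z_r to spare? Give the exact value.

quadratic (1/5)·v² + (7/25)·v + (-198/125) = 0
  disc = (7/25)² − 4·(1/5)·(-198/125) = 841/625 ; √disc = 29/25
  v_R = (−(7/25) + 29/25) / (2·(1/5)) = 11/5 m/s
check:
stop time T_s = (11/5)/(5/2) = 0.8800 s
robot covers v_R·T_r = 2.2000·0.0400 = 0.0880 m before braking
robot under decel: 2.2000²/(2·2.5000) = 0.9680 m
human closes 0.6000·0.9200 = 0.5520 m
margins: 0.0200+0.0500+0.0050 = 0.0750 m
sum ≈ 0.0880+0.9680+0.5520+0.0750 ≈ 1.6830 m = S ✓

v_R_max = 11/5 m/s = 2.2000 m/s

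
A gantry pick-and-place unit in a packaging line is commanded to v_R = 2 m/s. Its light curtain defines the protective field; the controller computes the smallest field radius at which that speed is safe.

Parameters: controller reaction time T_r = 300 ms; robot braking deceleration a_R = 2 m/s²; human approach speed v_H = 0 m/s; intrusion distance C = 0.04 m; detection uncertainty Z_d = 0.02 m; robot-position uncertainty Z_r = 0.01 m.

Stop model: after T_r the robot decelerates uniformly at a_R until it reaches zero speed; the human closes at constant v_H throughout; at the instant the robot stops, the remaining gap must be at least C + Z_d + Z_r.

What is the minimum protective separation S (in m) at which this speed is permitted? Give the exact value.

braking lasts T_s = 2/2 = 1.0000 s
reaction-phase robot travel = 2.0000·0.3000 = 0.6000 m
braking distance = 2.0000²/(2·2.0000) = 1.0000 m
human over T_r+T_s: 0.0000·(0.3000+1.0000) = 0.0000 m
residual clearance needed = 0.0400+0.0200+0.0100 = 0.0700 m
S_min ≈ 0.6000+1.0000+0.0000+0.0700  ⇒  S_min = 167/100 m

S_min = 167/100 m = 1.6700 m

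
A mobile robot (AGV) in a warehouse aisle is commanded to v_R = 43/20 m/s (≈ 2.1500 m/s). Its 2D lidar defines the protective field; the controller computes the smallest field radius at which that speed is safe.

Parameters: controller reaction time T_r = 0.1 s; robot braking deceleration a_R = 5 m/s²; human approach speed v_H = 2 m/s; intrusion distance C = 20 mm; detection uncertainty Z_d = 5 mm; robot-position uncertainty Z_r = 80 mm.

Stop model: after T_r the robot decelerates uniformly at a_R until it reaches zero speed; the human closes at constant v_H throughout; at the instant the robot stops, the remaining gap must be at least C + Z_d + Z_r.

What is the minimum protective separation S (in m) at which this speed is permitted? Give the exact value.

S_min = 7369/4000 m = 1.8422 m

T_s = v_R/a_R = (43/20)/5 = 0.4300 s
robot covers v_R·T_r = 2.1500·0.1000 = 0.2150 m before braking
robot covers 2.1500·0.4300 − ½·5.0000·0.4300² = 0.4622 m while stopping
human closes 2.0000·0.5300 = 1.0600 m
C+Z_d+Z_r = 0.0200+0.0050+0.0800 = 0.1050 m
S_min ≈ 0.2150+0.4622+1.0600+0.1050  ⇒  S_min = 7369/4000 m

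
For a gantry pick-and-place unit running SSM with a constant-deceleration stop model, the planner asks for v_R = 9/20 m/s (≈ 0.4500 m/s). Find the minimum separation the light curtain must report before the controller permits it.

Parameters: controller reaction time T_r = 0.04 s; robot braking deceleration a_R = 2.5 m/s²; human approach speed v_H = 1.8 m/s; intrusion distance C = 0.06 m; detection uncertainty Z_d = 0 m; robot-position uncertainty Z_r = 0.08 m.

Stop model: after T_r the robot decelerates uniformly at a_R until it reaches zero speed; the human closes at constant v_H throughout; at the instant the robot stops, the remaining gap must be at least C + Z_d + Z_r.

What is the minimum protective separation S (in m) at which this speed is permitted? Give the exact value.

T_s = v_R/a_R = (9/20)/(5/2) = 0.1800 s
reaction-phase robot travel = 0.4500·0.0400 = 0.0180 m
robot under decel: 0.4500²/(2·2.5000) = 0.0405 m
human over T_r+T_s: 1.8000·(0.0400+0.1800) = 0.3960 m
C+Z_d+Z_r = 0.0600+0.0000+0.0800 = 0.1400 m
S_min ≈ 0.0180+0.0405+0.3960+0.1400  ⇒  S_min = 1189/2000 m

S_min = 1189/2000 m = 0.5945 m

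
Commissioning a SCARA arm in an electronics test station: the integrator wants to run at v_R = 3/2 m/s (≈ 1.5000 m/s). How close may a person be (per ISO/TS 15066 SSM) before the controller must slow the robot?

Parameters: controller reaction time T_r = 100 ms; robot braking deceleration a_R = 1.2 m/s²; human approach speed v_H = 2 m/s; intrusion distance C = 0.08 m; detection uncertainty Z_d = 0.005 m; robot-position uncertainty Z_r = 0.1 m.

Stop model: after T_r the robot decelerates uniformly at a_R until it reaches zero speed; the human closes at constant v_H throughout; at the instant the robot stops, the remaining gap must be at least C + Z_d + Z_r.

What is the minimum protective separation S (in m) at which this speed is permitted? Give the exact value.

braking lasts T_s = (3/2)/(6/5) = 1.2500 s
robot covers v_R·T_r = 1.5000·0.1000 = 0.1500 m before braking
robot under decel: 1.5000²/(2·1.2000) = 0.9375 m
human over T_r+T_s: 2.0000·(0.1000+1.2500) = 2.7000 m
C+Z_d+Z_r = 0.0800+0.0050+0.1000 = 0.1850 m
S_min ≈ 0.1500+0.9375+2.7000+0.1850  ⇒  S_min = 1589/400 m

S_min = 1589/400 m = 3.9725 m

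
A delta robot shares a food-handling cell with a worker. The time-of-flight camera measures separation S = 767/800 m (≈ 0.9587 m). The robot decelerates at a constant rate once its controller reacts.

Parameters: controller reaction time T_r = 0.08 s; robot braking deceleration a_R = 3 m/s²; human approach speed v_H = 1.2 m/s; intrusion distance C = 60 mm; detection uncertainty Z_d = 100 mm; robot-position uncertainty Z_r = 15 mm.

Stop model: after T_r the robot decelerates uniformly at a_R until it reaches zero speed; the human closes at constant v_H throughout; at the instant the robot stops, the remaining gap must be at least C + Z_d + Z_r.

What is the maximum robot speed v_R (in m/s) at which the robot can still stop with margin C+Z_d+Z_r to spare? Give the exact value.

collect terms ⇒ (1/6)·v_R² + (12/25)·v_R + (-2751/4000) = 0
  disc = (12/25)² − 4·(1/6)·(-2751/4000) = 6889/10000 ; √disc = 83/100
  v_R = (−(12/25) + 83/100) / (2·(1/6)) = 21/20 m/s
check:
braking lasts T_s = (21/20)/3 = 0.3500 s
robot covers v_R·T_r = 1.0500·0.0800 = 0.0840 m before braking
robot under decel: 1.0500²/(2·3.0000) = 0.1837 m
human closes 1.2000·0.4300 = 0.5160 m
residual clearance needed = 0.0600+0.1000+0.0150 = 0.1750 m
sum ≈ 0.0840+0.1837+0.5160+0.1750 ≈ 0.9587 m = S ✓

v_R_max = 21/20 m/s = 1.0500 m/s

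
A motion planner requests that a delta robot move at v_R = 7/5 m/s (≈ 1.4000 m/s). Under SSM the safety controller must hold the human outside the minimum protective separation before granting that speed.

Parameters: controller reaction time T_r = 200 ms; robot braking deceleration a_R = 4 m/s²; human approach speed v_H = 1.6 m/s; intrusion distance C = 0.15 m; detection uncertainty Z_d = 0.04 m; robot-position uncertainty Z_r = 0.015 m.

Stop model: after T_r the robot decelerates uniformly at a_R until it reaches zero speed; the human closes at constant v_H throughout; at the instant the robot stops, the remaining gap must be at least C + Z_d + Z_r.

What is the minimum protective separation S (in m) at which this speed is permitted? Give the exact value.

S_min = 161/100 m = 1.6100 m

T_s = v_R/a_R = (7/5)/4 = 0.3500 s
robot covers v_R·T_r = 1.4000·0.2000 = 0.2800 m before braking
robot covers 1.4000·0.3500 − ½·4.0000·0.3500² = 0.2450 m while stopping
person approaches 1.6000·(0.2000+0.3500) = 0.8800 m
residual clearance needed = 0.1500+0.0400+0.0150 = 0.2050 m
S_min ≈ 0.2800+0.2450+0.8800+0.2050  ⇒  S_min = 161/100 m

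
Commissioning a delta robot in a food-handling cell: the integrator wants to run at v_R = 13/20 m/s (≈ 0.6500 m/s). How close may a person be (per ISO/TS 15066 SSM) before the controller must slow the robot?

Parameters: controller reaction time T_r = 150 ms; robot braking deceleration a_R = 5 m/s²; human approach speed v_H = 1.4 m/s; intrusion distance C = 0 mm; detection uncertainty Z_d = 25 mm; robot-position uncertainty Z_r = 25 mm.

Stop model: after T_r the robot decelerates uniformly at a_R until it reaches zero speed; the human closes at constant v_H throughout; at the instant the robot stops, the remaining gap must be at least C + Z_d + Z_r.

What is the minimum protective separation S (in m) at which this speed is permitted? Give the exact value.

S_min = 2327/4000 m = 0.5817 m

T_s = v_R/a_R = (13/20)/5 = 0.1300 s
robot covers v_R·T_r = 0.6500·0.1500 = 0.0975 m before braking
robot under decel: 0.6500²/(2·5.0000) = 0.0423 m
human closes 1.4000·0.2800 = 0.3920 m
C+Z_d+Z_r = 0.0000+0.0250+0.0250 = 0.0500 m
S_min ≈ 0.0975+0.0423+0.3920+0.0500  ⇒  S_min = 2327/4000 m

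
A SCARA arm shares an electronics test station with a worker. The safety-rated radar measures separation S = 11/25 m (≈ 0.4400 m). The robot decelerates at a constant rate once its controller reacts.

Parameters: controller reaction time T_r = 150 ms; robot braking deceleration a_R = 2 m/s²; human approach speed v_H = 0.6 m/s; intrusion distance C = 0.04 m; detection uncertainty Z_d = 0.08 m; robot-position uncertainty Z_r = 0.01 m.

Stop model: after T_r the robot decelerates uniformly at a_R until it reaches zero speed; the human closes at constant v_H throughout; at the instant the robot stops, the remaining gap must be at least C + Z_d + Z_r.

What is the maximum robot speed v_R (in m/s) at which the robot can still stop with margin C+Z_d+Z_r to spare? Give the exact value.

v_R_max = 2/5 m/s = 0.4000 m/s

collect terms ⇒ (1/4)·v_R² + (9/20)·v_R + (-11/50) = 0
  disc = (9/20)² − 4·(1/4)·(-11/50) = 169/400 ; √disc = 13/20
  v_R = (−(9/20) + 13/20) / (2·(1/4)) = 2/5 m/s
check:
stop time T_s = (2/5)/2 = 0.2000 s
robot in T_r: 0.4000·0.1500 = 0.0600 m
braking distance = 0.4000²/(2·2.0000) = 0.0400 m
human over T_r+T_s: 0.6000·(0.1500+0.2000) = 0.2100 m
margins: 0.0400+0.0800+0.0100 = 0.1300 m
sum ≈ 0.0600+0.0400+0.2100+0.1300 ≈ 0.4400 m = S ✓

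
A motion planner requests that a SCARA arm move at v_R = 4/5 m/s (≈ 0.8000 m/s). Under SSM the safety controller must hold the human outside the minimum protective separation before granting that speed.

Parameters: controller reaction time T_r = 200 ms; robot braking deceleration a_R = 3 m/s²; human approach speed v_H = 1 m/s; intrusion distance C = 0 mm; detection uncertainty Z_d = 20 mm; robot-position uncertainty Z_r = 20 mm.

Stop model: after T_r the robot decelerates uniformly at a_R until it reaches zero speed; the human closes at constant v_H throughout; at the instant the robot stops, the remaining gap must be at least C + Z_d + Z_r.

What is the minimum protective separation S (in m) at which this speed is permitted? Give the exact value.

S_min = 58/75 m = 0.7733 m

braking lasts T_s = (4/5)/3 = 0.2667 s
robot covers v_R·T_r = 0.8000·0.2000 = 0.1600 m before braking
braking distance = 0.8000²/(2·3.0000) = 0.1067 m
human closes 1.0000·0.4667 = 0.4667 m
C+Z_d+Z_r = 0.0000+0.0200+0.0200 = 0.0400 m
S_min ≈ 0.1600+0.1067+0.4667+0.0400  ⇒  S_min = 58/75 m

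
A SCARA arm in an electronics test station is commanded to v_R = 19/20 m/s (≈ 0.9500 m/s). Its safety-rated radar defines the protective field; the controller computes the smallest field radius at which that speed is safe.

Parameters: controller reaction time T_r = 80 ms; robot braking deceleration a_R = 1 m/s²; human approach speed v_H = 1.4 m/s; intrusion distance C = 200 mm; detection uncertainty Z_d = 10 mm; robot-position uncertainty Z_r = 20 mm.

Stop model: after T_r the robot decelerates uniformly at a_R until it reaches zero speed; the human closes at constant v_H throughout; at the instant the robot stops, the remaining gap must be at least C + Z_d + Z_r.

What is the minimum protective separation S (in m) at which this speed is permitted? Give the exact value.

stop time T_s = (19/20)/1 = 0.9500 s
robot in T_r: 0.9500·0.0800 = 0.0760 m
braking distance = 0.9500²/(2·1.0000) = 0.4512 m
person approaches 1.4000·(0.0800+0.9500) = 1.4420 m
margins: 0.2000+0.0100+0.0200 = 0.2300 m
S_min ≈ 0.0760+0.4512+1.4420+0.2300  ⇒  S_min = 8797/4000 m

S_min = 8797/4000 m = 2.1993 m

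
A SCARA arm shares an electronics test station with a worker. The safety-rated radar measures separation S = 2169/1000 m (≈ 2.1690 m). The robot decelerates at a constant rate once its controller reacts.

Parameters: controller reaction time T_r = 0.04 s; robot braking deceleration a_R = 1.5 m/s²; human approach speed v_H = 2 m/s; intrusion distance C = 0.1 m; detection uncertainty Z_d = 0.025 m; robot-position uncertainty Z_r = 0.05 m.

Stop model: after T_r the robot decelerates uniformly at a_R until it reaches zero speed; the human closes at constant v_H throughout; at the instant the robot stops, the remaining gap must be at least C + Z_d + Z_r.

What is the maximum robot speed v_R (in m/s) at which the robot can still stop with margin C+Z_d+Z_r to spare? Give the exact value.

quadratic (1/3)·v² + (103/75)·v + (-957/500) = 0
  disc = (103/75)² − 4·(1/3)·(-957/500) = 24964/5625 ; √disc = 158/75
  v_R = (−(103/75) + 158/75) / (2·(1/3)) = 11/10 m/s
check:
braking lasts T_s = (11/10)/(3/2) = 0.7333 s
robot in T_r: 1.1000·0.0400 = 0.0440 m
robot under decel: 1.1000²/(2·1.5000) = 0.4033 m
human closes 2.0000·0.7733 = 1.5467 m
margins: 0.1000+0.0250+0.0500 = 0.1750 m
sum ≈ 0.0440+0.4033+1.5467+0.1750 ≈ 2.1690 m = S ✓

v_R_max = 11/10 m/s = 1.1000 m/s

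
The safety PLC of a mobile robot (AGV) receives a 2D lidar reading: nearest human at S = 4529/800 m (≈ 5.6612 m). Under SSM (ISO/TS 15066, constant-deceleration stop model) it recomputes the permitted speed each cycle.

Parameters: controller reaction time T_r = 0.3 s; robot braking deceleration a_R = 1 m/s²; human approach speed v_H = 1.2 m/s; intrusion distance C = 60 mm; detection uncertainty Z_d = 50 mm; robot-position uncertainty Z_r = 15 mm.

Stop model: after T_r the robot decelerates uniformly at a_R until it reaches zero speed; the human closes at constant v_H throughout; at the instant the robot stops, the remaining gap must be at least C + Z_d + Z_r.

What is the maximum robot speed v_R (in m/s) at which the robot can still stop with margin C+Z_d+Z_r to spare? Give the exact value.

quadratic (1/2)·v² + (3/2)·v + (-4141/800) = 0
  disc = (3/2)² − 4·(1/2)·(-4141/800) = 5041/400 ; √disc = 71/20
  v_R = (−(3/2) + 71/20) / (2·(1/2)) = 41/20 m/s
check:
braking lasts T_s = (41/20)/1 = 2.0500 s
robot covers v_R·T_r = 2.0500·0.3000 = 0.6150 m before braking
robot covers 2.0500·2.0500 − ½·1.0000·2.0500² = 2.1012 m while stopping
human over T_r+T_s: 1.2000·(0.3000+2.0500) = 2.8200 m
margins: 0.0600+0.0500+0.0150 = 0.1250 m
sum ≈ 0.6150+2.1012+2.8200+0.1250 ≈ 5.6612 m = S ✓

v_R_max = 41/20 m/s = 2.0500 m/s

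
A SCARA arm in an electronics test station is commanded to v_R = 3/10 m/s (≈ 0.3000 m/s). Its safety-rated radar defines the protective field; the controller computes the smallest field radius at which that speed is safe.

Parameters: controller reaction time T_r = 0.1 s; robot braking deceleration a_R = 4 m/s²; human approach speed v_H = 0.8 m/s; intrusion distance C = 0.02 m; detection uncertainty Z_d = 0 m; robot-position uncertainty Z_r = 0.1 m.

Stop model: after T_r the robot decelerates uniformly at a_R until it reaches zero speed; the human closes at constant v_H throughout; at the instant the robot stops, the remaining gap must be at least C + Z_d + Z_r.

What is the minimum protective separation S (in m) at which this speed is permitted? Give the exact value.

braking lasts T_s = (3/10)/4 = 0.0750 s
reaction-phase robot travel = 0.3000·0.1000 = 0.0300 m
robot under decel: 0.3000²/(2·4.0000) = 0.0112 m
human closes 0.8000·0.1750 = 0.1400 m
margins: 0.0200+0.0000+0.1000 = 0.1200 m
S_min ≈ 0.0300+0.0112+0.1400+0.1200  ⇒  S_min = 241/800 m

S_min = 241/800 m = 0.3013 m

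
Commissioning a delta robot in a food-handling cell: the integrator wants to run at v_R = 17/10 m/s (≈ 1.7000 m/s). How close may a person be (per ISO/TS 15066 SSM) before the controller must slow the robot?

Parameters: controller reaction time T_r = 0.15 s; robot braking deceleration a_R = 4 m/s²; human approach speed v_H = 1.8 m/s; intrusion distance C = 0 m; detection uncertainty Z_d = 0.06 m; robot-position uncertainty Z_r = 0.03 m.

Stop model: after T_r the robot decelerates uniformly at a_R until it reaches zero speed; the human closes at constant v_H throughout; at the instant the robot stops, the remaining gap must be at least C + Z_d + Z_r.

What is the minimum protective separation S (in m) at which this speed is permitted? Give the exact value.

S_min = 1393/800 m = 1.7412 m

T_s = v_R/a_R = (17/10)/4 = 0.4250 s
reaction-phase robot travel = 1.7000·0.1500 = 0.2550 m
braking distance = 1.7000²/(2·4.0000) = 0.3613 m
human over T_r+T_s: 1.8000·(0.1500+0.4250) = 1.0350 m
C+Z_d+Z_r = 0.0000+0.0600+0.0300 = 0.0900 m
S_min ≈ 0.2550+0.3613+1.0350+0.0900  ⇒  S_min = 1393/800 m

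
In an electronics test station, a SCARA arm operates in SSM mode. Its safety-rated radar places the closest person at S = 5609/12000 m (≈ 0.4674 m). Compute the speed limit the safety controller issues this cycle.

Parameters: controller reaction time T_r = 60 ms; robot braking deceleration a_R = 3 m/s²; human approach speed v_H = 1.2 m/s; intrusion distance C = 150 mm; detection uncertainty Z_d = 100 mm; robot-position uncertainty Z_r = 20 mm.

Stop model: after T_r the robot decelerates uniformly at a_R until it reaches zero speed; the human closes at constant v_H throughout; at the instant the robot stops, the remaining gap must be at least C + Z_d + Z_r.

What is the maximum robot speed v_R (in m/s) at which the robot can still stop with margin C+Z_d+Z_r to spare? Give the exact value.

at the boundary: (1/6)·v² + (23/50)·v + (-301/2400) = 0
  disc = (23/50)² − 4·(1/6)·(-301/2400) = 26569/90000 ; √disc = 163/300
  v_R = (−(23/50) + 163/300) / (2·(1/6)) = 1/4 m/s
check:
braking lasts T_s = (1/4)/3 = 0.0833 s
robot covers v_R·T_r = 0.2500·0.0600 = 0.0150 m before braking
robot under decel: 0.2500²/(2·3.0000) = 0.0104 m
person approaches 1.2000·(0.0600+0.0833) = 0.1720 m
margins: 0.1500+0.1000+0.0200 = 0.2700 m
sum ≈ 0.0150+0.0104+0.1720+0.2700 ≈ 0.4674 m = S ✓

v_R_max = 1/4 m/s = 0.2500 m/s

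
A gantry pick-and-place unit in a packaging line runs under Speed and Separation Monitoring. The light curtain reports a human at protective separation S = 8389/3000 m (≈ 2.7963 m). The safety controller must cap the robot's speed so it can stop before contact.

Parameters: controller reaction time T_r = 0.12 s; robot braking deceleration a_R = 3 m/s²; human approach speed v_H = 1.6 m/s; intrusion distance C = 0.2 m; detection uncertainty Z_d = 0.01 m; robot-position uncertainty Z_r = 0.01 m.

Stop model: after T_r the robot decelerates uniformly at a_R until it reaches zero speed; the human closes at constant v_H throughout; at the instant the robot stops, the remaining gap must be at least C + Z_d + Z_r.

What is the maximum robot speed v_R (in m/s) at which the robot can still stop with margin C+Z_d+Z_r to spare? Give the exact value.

v_R_max = 23/10 m/s = 2.3000 m/s

at the boundary: (1/6)·v² + (49/75)·v + (-7153/3000) = 0
  disc = (49/75)² − 4·(1/6)·(-7153/3000) = 5041/2500 ; √disc = 71/50
  v_R = (−(49/75) + 71/50) / (2·(1/6)) = 23/10 m/s
check:
T_s = v_R/a_R = (23/10)/3 = 0.7667 s
reaction-phase robot travel = 2.3000·0.1200 = 0.2760 m
robot covers 2.3000·0.7667 − ½·3.0000·0.7667² = 0.8817 m while stopping
human over T_r+T_s: 1.6000·(0.1200+0.7667) = 1.4187 m
residual clearance needed = 0.2000+0.0100+0.0100 = 0.2200 m
sum ≈ 0.2760+0.8817+1.4187+0.2200 ≈ 2.7963 m = S ✓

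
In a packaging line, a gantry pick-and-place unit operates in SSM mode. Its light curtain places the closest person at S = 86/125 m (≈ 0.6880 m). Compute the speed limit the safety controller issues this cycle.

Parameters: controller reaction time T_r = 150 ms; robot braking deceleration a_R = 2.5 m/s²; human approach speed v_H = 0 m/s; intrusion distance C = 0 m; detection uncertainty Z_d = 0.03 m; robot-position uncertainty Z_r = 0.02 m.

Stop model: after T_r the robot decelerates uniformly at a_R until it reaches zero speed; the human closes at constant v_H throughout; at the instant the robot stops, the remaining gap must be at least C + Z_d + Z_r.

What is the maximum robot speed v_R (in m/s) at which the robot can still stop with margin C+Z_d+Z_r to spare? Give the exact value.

v_R_max = 29/20 m/s = 1.4500 m/s

collect terms ⇒ (1/5)·v_R² + (3/20)·v_R + (-319/500) = 0
  disc = (3/20)² − 4·(1/5)·(-319/500) = 5329/10000 ; √disc = 73/100
  v_R = (−(3/20) + 73/100) / (2·(1/5)) = 29/20 m/s
check:
braking lasts T_s = (29/20)/(5/2) = 0.5800 s
reaction-phase robot travel = 1.4500·0.1500 = 0.2175 m
robot under decel: 1.4500²/(2·2.5000) = 0.4205 m
human over T_r+T_s: 0.0000·(0.1500+0.5800) = 0.0000 m
residual clearance needed = 0.0000+0.0300+0.0200 = 0.0500 m
sum ≈ 0.2175+0.4205+0.0000+0.0500 ≈ 0.6880 m = S ✓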